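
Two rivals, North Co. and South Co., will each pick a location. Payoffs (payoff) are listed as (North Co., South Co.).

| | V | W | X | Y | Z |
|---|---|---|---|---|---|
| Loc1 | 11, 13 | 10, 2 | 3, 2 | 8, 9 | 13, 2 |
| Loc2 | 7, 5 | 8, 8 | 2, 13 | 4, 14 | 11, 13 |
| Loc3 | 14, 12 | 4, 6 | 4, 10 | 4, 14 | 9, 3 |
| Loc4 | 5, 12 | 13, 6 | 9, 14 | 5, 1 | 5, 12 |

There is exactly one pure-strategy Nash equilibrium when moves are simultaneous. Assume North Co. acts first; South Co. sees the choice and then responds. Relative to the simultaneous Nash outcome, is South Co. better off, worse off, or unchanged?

worse off

South Co. best-responds to each possible North Co. move:
- Loc1: BR = V, leader payoff 11.
- Loc2: BR = Y, leader payoff 4.
- Loc3: BR = Y, leader payoff 4.
- Loc4: BR = X, leader payoff 9.
Among 11, 4, 4, 9, the best is 11 at Loc1. Subgame-perfect outcome: (Loc1, V) with payoffs (11, 13).
Now find the simultaneous Nash equilibrium.
North Co.'s best replies: V→Loc3; W→Loc4; X→Loc4; Y→Loc1; Z→Loc1.
South Co.'s best replies: Loc1→V; Loc2→Y; Loc3→Y; Loc4→X.
Only (Loc4, X) has each player best-responding; Nash payoffs (9, 14).
South Co. earns 13 sequentially versus 14 at the Nash outcome: worse off.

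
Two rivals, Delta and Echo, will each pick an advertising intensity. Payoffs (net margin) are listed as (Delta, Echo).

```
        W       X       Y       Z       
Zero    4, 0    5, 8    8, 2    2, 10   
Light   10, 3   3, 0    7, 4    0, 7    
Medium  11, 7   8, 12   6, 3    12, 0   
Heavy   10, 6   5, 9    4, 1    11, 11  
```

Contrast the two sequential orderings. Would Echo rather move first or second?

If Delta leads: Echo's best replies are Zero→Z, Light→Z, Medium→X, Heavy→Z; Delta's induced payoffs 2, 0, 8, 11; outcome (Heavy, Z), payoffs (11, 11).
If Echo leads: Delta's best replies are W→Medium, X→Medium, Y→Zero, Z→Medium; Echo's induced payoffs 7, 12, 2, 0; outcome (Medium, X), payoffs (8, 12).
Echo gets 12 moving first and 11 moving second, so Echo prefers to move first.

first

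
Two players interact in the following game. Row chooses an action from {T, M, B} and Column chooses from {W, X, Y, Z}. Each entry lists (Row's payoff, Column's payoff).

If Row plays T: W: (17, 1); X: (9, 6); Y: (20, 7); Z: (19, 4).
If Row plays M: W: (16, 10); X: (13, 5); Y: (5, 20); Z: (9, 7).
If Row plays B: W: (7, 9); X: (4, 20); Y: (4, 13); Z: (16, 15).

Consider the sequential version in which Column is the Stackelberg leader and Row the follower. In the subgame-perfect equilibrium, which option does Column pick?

Row best-responds to each possible Column move:
- W → Row plays T (best of 17, 16, 7); Column gets 1.
- X → Row plays M (best of 9, 13, 4); Column gets 5.
- Y → Row plays T (best of 20, 5, 4); Column gets 7.
- Z → Row plays T (best of 19, 9, 16); Column gets 4.
Maximizing over 1, 5, 7, 4, Column chooses Y. Subgame-perfect outcome: (T, Y) with payoffs (20, 7).

Y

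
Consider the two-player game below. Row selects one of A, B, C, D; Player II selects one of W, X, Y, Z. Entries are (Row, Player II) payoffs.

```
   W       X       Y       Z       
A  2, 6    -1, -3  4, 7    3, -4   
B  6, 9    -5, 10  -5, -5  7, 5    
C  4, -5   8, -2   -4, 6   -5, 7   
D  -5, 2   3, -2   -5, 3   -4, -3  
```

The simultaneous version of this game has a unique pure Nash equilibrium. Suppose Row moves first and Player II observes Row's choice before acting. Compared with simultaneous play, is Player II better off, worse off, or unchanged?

Work backward from Player II's decision.
- A → Player II plays Y (best of 6, -3, 7, -4); Row gets 4.
- B → Player II plays X (best of 9, 10, -5, 5); Row gets -5.
- C → Player II plays Z (best of -5, -2, 6, 7); Row gets -5.
- D → Player II plays Y (best of 2, -2, 3, -3); Row gets -5.
Maximizing over 4, -5, -5, -5, Row chooses A. Subgame-perfect outcome: (A, Y) with payoffs (4, 7).
Under simultaneous play:
Row's best replies: W→B; X→C; Y→A; Z→B.
Player II's best replies: A→Y; B→X; C→Z; D→Y.
Only (A, Y) has each player best-responding; Nash payoffs (4, 7).
Player II earns 7 sequentially versus 7 at the Nash outcome: unchanged.

unchanged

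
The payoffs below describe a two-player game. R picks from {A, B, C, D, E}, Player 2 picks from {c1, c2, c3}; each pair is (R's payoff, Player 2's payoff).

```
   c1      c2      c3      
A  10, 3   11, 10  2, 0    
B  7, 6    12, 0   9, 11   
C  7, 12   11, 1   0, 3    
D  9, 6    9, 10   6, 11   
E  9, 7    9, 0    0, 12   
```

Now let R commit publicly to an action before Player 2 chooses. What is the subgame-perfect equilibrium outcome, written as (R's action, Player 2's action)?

Player 2 best-responds to each possible R move:
- A: BR = c2, leader payoff 11.
- B: BR = c3, leader payoff 9.
- C: BR = c1, leader payoff 7.
- D: BR = c3, leader payoff 6.
- E: BR = c3, leader payoff 0.
R's induced payoffs are 11, 9, 7, 6, 0, so R commits to A. Subgame-perfect outcome: (A, c2) with payoffs (11, 10).

(A, c2)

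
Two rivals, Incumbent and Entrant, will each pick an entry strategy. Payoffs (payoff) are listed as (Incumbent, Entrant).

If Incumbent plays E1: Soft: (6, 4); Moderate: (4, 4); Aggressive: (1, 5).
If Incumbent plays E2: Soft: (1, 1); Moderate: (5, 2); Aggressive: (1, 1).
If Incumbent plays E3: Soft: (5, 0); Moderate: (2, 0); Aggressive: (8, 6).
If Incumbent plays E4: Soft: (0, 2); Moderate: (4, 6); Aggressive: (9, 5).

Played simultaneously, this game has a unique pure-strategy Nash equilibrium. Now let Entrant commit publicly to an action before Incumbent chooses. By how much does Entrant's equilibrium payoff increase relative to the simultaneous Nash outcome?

3

Backward induction with Entrant moving first.
- Soft: Incumbent compares 6, 1, 5, 0 and picks E1; Entrant would get 4.
- Moderate: Incumbent compares 4, 5, 2, 4 and picks E2; Entrant would get 2.
- Aggressive: Incumbent compares 1, 1, 8, 9 and picks E4; Entrant would get 5.
Among 4, 2, 5, the best is 5 at Aggressive. Subgame-perfect outcome: (E4, Aggressive) with payoffs (9, 5).
For the simultaneous game, intersect best replies.
Incumbent's best replies: Soft→E1; Moderate→E2; Aggressive→E4.
Entrant's best replies: E1→Aggressive; E2→Moderate; E3→Aggressive; E4→Moderate.
The unique mutual best reply is (E2, Moderate), giving (5, 2).
Entrant's commitment gain: 5 − 2 = 3.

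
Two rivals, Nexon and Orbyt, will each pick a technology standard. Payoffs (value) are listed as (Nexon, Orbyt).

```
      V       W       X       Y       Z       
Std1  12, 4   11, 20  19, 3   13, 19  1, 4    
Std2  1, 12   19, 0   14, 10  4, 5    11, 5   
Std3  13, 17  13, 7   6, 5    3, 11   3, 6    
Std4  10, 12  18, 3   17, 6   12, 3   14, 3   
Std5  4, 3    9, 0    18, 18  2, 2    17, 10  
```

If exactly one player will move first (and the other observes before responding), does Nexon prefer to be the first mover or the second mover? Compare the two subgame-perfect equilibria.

If Nexon leads: Orbyt's best replies are Std1→W, Std2→V, Std3→V, Std4→V, Std5→X; Nexon's induced payoffs 11, 1, 13, 10, 18; outcome (Std5, X), payoffs (18, 18).
If Orbyt leads: Nexon's best replies are V→Std3, W→Std2, X→Std1, Y→Std1, Z→Std5; Orbyt's induced payoffs 17, 0, 3, 19, 10; outcome (Std1, Y), payoffs (13, 19).
Nexon gets 18 moving first and 13 moving second, so Nexon prefers to move first.

first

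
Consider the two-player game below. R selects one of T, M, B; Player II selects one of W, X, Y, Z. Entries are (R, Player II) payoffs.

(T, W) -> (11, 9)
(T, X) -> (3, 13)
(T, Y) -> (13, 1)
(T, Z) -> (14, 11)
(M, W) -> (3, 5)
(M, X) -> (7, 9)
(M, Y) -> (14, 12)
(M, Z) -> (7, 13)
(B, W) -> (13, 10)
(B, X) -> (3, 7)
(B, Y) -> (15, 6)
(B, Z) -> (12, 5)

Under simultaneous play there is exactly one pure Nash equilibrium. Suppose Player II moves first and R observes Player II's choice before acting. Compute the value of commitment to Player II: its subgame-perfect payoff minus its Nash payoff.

Solve by backward induction (Player II leads).
- W: BR = B, leader payoff 10.
- X: BR = M, leader payoff 9.
- Y: BR = B, leader payoff 6.
- Z: BR = T, leader payoff 11.
Player II's induced payoffs are 10, 9, 6, 11, so Player II commits to Z. Subgame-perfect outcome: (T, Z) with payoffs (14, 11).
Under simultaneous play:
R's best replies: W→B; X→M; Y→B; Z→T.
Player II's best replies: T→X; M→Z; B→W.
Only (B, W) has each player best-responding; Nash payoffs (13, 10).
Player II's commitment gain: 11 − 10 = 1.

1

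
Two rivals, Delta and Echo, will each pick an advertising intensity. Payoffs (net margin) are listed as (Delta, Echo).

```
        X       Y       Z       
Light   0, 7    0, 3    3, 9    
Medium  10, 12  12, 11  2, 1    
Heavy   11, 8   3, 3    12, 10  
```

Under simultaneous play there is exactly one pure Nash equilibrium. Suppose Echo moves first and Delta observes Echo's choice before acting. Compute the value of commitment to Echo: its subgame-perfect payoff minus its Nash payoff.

Backward induction with Echo moving first.
- X: Delta compares 0, 10, 11 and picks Heavy; Echo would get 8.
- Y: Delta compares 0, 12, 3 and picks Medium; Echo would get 11.
- Z: Delta compares 3, 2, 12 and picks Heavy; Echo would get 10.
Maximizing over 8, 11, 10, Echo chooses Y. Subgame-perfect outcome: (Medium, Y) with payoffs (12, 11).
Under simultaneous play:
Delta's best replies: X→Heavy; Y→Medium; Z→Heavy.
Echo's best replies: Light→Z; Medium→X; Heavy→Z.
Only (Heavy, Z) has each player best-responding; Nash payoffs (12, 10).
Echo's commitment gain: 11 − 10 = 1.

1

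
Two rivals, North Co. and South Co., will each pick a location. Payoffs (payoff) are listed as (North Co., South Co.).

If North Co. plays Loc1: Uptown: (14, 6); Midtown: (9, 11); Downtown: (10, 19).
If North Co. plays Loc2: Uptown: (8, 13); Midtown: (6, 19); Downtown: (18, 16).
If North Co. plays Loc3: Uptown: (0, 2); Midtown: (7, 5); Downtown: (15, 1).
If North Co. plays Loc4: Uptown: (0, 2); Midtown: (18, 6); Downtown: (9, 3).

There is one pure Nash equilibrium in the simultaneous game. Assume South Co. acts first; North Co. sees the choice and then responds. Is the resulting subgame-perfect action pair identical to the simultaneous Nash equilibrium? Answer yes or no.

Backward induction with South Co. moving first.
- Uptown: North Co. compares 14, 8, 0, 0 and picks Loc1; South Co. would get 6.
- Midtown: North Co. compares 9, 6, 7, 18 and picks Loc4; South Co. would get 6.
- Downtown: North Co. compares 10, 18, 15, 9 and picks Loc2; South Co. would get 16.
Maximizing over 6, 6, 16, South Co. chooses Downtown. Subgame-perfect outcome: (Loc2, Downtown) with payoffs (18, 16).
Now find the simultaneous Nash equilibrium.
North Co.'s best replies: Uptown→Loc1; Midtown→Loc4; Downtown→Loc2.
South Co.'s best replies: Loc1→Downtown; Loc2→Midtown; Loc3→Midtown; Loc4→Midtown.
Only (Loc4, Midtown) has each player best-responding; Nash payoffs (18, 6).
Sequential outcome (Loc2, Downtown) differs from the Nash profile (Loc4, Midtown).

no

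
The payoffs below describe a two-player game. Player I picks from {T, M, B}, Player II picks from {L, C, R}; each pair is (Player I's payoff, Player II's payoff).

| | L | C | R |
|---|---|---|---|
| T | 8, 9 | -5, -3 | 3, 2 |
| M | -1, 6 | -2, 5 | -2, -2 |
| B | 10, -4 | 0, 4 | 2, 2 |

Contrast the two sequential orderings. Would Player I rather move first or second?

If Player I leads: Player II's best replies are T→L, M→L, B→C; Player I's induced payoffs 8, -1, 0; outcome (T, L), payoffs (8, 9).
If Player II leads: Player I's best replies are L→B, C→B, R→T; Player II's induced payoffs -4, 4, 2; outcome (B, C), payoffs (0, 4).
Player I gets 8 moving first and 0 moving second, so Player I prefers to move first.

first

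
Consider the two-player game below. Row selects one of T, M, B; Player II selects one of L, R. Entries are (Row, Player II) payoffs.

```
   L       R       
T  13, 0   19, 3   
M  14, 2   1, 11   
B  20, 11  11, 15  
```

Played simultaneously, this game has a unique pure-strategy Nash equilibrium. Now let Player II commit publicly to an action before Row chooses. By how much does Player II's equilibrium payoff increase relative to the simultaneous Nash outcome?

8

Work backward from Row's decision.
- L: BR = B, leader payoff 11.
- R: BR = T, leader payoff 3.
Among 11, 3, the best is 11 at L. Subgame-perfect outcome: (B, L) with payoffs (20, 11).
Now find the simultaneous Nash equilibrium.
Row's best replies: L→B; R→T.
Player II's best replies: T→R; M→R; B→R.
Only (T, R) has each player best-responding; Nash payoffs (19, 3).
Player II's commitment gain: 11 − 3 = 8.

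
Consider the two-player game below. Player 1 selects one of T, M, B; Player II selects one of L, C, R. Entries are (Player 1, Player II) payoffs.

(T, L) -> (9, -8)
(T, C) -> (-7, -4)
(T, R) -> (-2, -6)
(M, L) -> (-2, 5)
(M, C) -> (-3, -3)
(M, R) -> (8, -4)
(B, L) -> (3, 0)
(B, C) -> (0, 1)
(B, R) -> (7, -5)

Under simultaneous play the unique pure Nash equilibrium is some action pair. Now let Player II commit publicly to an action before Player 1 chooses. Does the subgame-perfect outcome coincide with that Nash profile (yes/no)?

yes

Work backward from Player 1's decision.
- L → Player 1 plays T (best of 9, -2, 3); Player II gets -8.
- C → Player 1 plays B (best of -7, -3, 0); Player II gets 1.
- R → Player 1 plays M (best of -2, 8, 7); Player II gets -4.
Among -8, 1, -4, the best is 1 at C. Subgame-perfect outcome: (B, C) with payoffs (0, 1).
Now find the simultaneous Nash equilibrium.
Player 1's best replies: L→T; C→B; R→M.
Player II's best replies: T→C; M→L; B→C.
Only (B, C) has each player best-responding; Nash payoffs (0, 1).
Sequential outcome (B, C) coincides with the Nash profile (B, C).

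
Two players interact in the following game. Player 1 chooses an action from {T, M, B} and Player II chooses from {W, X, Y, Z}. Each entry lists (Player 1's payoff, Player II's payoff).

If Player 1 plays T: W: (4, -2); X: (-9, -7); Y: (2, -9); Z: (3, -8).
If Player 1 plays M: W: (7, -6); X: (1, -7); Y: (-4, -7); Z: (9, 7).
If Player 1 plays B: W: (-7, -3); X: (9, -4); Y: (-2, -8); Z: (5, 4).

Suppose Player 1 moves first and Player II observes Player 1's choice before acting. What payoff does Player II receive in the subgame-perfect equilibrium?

Work backward from Player II's decision.
- T → Player II plays W (best of -2, -7, -9, -8); Player 1 gets 4.
- M → Player II plays Z (best of -6, -7, -7, 7); Player 1 gets 9.
- B → Player II plays Z (best of -3, -4, -8, 4); Player 1 gets 5.
Among 4, 9, 5, the best is 9 at M. Subgame-perfect outcome: (M, Z) with payoffs (9, 7).

7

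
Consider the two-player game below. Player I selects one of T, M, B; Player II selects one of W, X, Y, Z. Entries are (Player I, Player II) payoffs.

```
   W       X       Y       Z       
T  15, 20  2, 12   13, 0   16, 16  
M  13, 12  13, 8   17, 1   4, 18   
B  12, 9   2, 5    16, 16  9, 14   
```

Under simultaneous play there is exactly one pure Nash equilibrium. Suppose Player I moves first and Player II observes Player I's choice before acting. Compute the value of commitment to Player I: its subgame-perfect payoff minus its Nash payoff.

Player II best-responds to each possible Player I move:
- T → Player II plays W (best of 20, 12, 0, 16); Player I gets 15.
- M → Player II plays Z (best of 12, 8, 1, 18); Player I gets 4.
- B → Player II plays Y (best of 9, 5, 16, 14); Player I gets 16.
Among 15, 4, 16, the best is 16 at B. Subgame-perfect outcome: (B, Y) with payoffs (16, 16).
Now find the simultaneous Nash equilibrium.
Player I's best replies: W→T; X→M; Y→M; Z→T.
Player II's best replies: T→W; M→Z; B→Y.
The unique mutual best reply is (T, W), giving (15, 20).
Player I's commitment gain: 16 − 15 = 1.

1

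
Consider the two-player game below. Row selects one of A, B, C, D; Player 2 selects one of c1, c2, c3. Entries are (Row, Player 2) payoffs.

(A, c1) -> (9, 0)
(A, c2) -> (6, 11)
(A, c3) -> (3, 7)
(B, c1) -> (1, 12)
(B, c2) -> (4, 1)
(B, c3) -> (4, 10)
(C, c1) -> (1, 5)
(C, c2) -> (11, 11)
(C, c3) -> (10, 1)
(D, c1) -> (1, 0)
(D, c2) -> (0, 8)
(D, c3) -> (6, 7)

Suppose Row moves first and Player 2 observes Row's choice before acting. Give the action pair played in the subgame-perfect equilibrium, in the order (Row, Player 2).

Work backward from Player 2's decision.
- A: Player 2 compares 0, 11, 7 and picks c2; Row would get 6.
- B: Player 2 compares 12, 1, 10 and picks c1; Row would get 1.
- C: Player 2 compares 5, 11, 1 and picks c2; Row would get 11.
- D: Player 2 compares 0, 8, 7 and picks c2; Row would get 0.
Row's induced payoffs are 6, 1, 11, 0, so Row commits to C. Subgame-perfect outcome: (C, c2) with payoffs (11, 11).

(C, c2)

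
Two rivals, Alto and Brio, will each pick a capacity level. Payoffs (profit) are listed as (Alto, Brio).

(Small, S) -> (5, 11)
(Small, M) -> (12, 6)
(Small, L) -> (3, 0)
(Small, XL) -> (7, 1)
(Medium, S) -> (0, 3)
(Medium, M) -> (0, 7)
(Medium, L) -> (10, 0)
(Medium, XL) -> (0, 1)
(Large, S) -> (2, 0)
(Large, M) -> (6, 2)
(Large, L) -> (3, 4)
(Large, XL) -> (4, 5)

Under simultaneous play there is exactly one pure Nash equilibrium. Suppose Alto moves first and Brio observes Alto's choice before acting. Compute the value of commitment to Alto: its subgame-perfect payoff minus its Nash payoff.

0

Work backward from Brio's decision.
- Small: Brio compares 11, 6, 0, 1 and picks S; Alto would get 5.
- Medium: Brio compares 3, 7, 0, 1 and picks M; Alto would get 0.
- Large: Brio compares 0, 2, 4, 5 and picks XL; Alto would get 4.
Maximizing over 5, 0, 4, Alto chooses Small. Subgame-perfect outcome: (Small, S) with payoffs (5, 11).
Under simultaneous play:
Alto's best replies: S→Small; M→Small; L→Medium; XL→Small.
Brio's best replies: Small→S; Medium→M; Large→XL.
The unique mutual best reply is (Small, S), giving (5, 11).
Alto's commitment gain: 5 − 5 = 0.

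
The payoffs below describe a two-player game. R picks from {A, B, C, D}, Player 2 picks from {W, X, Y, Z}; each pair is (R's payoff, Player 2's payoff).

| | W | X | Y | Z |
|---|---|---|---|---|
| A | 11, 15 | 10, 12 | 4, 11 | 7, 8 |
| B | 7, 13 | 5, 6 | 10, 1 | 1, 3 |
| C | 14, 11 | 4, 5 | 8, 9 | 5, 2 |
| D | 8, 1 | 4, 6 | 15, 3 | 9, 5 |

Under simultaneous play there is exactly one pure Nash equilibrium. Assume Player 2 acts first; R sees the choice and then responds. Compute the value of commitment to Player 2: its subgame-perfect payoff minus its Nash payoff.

1

Solve by backward induction (Player 2 leads).
- W: R compares 11, 7, 14, 8 and picks C; Player 2 would get 11.
- X: R compares 10, 5, 4, 4 and picks A; Player 2 would get 12.
- Y: R compares 4, 10, 8, 15 and picks D; Player 2 would get 3.
- Z: R compares 7, 1, 5, 9 and picks D; Player 2 would get 5.
Among 11, 12, 3, 5, the best is 12 at X. Subgame-perfect outcome: (A, X) with payoffs (10, 12).
For the simultaneous game, intersect best replies.
R's best replies: W→C; X→A; Y→D; Z→D.
Player 2's best replies: A→W; B→W; C→W; D→X.
The unique mutual best reply is (C, W), giving (14, 11).
Player 2's commitment gain: 12 − 11 = 1.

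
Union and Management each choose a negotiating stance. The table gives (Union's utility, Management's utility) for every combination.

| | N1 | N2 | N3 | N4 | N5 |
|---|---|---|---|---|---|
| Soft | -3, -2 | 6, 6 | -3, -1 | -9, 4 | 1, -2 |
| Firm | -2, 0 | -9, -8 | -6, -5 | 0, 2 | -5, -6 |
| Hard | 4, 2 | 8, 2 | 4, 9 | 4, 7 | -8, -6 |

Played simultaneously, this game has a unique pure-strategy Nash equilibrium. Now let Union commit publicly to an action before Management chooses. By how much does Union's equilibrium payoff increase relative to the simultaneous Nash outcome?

Work backward from Management's decision.
- Soft → Management plays N2 (best of -2, 6, -1, 4, -2); Union gets 6.
- Firm → Management plays N4 (best of 0, -8, -5, 2, -6); Union gets 0.
- Hard → Management plays N3 (best of 2, 2, 9, 7, -6); Union gets 4.
Among 6, 0, 4, the best is 6 at Soft. Subgame-perfect outcome: (Soft, N2) with payoffs (6, 6).
For the simultaneous game, intersect best replies.
Union's best replies: N1→Hard; N2→Hard; N3→Hard; N4→Hard; N5→Soft.
Management's best replies: Soft→N2; Firm→N4; Hard→N3.
The unique mutual best reply is (Hard, N3), giving (4, 9).
Union's commitment gain: 6 − 4 = 2.

2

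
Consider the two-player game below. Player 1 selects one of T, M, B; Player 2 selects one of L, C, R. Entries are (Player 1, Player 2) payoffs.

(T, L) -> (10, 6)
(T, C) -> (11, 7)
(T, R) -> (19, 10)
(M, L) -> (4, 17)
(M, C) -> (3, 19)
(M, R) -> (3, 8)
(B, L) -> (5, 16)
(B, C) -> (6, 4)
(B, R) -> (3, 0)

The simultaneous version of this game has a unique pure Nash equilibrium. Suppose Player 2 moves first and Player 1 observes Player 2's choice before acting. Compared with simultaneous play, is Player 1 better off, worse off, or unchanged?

unchanged

Player 1 best-responds to each possible Player 2 move:
- L: Player 1 compares 10, 4, 5 and picks T; Player 2 would get 6.
- C: Player 1 compares 11, 3, 6 and picks T; Player 2 would get 7.
- R: Player 1 compares 19, 3, 3 and picks T; Player 2 would get 10.
Among 6, 7, 10, the best is 10 at R. Subgame-perfect outcome: (T, R) with payoffs (19, 10).
Now find the simultaneous Nash equilibrium.
Player 1's best replies: L→T; C→T; R→T.
Player 2's best replies: T→R; M→C; B→L.
The unique mutual best reply is (T, R), giving (19, 10).
Player 1 earns 19 sequentially versus 19 at the Nash outcome: unchanged.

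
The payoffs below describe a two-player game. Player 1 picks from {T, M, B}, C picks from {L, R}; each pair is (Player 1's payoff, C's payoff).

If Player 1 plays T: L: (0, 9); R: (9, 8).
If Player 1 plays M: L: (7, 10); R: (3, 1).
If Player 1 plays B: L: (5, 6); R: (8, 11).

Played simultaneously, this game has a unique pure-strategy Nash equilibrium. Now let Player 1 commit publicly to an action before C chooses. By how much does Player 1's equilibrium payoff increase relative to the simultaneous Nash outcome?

C best-responds to each possible Player 1 move:
- T → C plays L (best of 9, 8); Player 1 gets 0.
- M → C plays L (best of 10, 1); Player 1 gets 7.
- B → C plays R (best of 6, 11); Player 1 gets 8.
Among 0, 7, 8, the best is 8 at B. Subgame-perfect outcome: (B, R) with payoffs (8, 11).
Under simultaneous play:
Player 1's best replies: L→M; R→T.
C's best replies: T→L; M→L; B→R.
Only (M, L) has each player best-responding; Nash payoffs (7, 10).
Player 1's commitment gain: 8 − 7 = 1.

1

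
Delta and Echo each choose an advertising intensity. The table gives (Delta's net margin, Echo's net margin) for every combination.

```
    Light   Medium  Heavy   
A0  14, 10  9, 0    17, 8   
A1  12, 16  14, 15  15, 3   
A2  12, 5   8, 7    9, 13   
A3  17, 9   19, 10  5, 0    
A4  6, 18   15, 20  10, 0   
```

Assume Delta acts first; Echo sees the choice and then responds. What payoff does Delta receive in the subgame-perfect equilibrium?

Backward induction with Delta moving first.
- A0: BR = Light, leader payoff 14.
- A1: BR = Light, leader payoff 12.
- A2: BR = Heavy, leader payoff 9.
- A3: BR = Medium, leader payoff 19.
- A4: BR = Medium, leader payoff 15.
Maximizing over 14, 12, 9, 19, 15, Delta chooses A3. Subgame-perfect outcome: (A3, Medium) with payoffs (19, 10).

19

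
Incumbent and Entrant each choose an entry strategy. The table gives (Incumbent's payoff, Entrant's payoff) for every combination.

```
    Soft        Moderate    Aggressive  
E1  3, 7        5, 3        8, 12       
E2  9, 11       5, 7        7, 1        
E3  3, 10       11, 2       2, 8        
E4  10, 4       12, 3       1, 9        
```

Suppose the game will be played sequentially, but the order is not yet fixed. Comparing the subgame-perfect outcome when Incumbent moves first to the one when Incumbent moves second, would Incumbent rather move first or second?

If Incumbent leads: Entrant's best replies are E1→Aggressive, E2→Soft, E3→Soft, E4→Aggressive; Incumbent's induced payoffs 8, 9, 3, 1; outcome (E2, Soft), payoffs (9, 11).
If Entrant leads: Incumbent's best replies are Soft→E4, Moderate→E4, Aggressive→E1; Entrant's induced payoffs 4, 3, 12; outcome (E1, Aggressive), payoffs (8, 12).
Incumbent gets 9 moving first and 8 moving second, so Incumbent prefers to move first.

first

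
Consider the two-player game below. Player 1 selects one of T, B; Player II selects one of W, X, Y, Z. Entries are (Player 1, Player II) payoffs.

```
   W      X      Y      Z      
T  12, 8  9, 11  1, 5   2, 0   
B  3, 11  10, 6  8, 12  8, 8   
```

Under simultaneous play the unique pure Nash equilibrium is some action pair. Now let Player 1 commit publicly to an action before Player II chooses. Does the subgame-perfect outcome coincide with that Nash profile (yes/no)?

no

Work backward from Player II's decision.
- T: Player II compares 8, 11, 5, 0 and picks X; Player 1 would get 9.
- B: Player II compares 11, 6, 12, 8 and picks Y; Player 1 would get 8.
Maximizing over 9, 8, Player 1 chooses T. Subgame-perfect outcome: (T, X) with payoffs (9, 11).
Now find the simultaneous Nash equilibrium.
Player 1's best replies: W→T; X→B; Y→B; Z→B.
Player II's best replies: T→X; B→Y.
The unique mutual best reply is (B, Y), giving (8, 12).
Sequential outcome (T, X) differs from the Nash profile (B, Y).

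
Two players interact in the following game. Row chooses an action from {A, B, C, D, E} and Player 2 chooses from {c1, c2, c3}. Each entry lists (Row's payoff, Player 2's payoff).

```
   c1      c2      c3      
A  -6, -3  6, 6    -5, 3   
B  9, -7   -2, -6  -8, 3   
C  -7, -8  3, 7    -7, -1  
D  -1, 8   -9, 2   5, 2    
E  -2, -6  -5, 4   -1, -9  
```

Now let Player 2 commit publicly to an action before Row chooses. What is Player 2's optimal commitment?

c2

Row best-responds to each possible Player 2 move:
- c1 → Row plays B (best of -6, 9, -7, -1, -2); Player 2 gets -7.
- c2 → Row plays A (best of 6, -2, 3, -9, -5); Player 2 gets 6.
- c3 → Row plays D (best of -5, -8, -7, 5, -1); Player 2 gets 2.
Among -7, 6, 2, the best is 6 at c2. Subgame-perfect outcome: (A, c2) with payoffs (6, 6).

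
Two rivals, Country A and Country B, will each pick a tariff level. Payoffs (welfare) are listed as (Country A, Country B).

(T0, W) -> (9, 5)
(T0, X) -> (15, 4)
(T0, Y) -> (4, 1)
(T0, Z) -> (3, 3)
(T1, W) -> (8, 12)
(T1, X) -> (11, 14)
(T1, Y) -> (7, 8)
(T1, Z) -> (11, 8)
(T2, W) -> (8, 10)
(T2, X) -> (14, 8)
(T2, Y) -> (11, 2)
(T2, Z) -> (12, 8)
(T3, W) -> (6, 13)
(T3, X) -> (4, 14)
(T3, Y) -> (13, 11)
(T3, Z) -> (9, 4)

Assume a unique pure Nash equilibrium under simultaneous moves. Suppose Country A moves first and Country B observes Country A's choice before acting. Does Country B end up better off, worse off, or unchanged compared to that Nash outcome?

Country B best-responds to each possible Country A move:
- T0: BR = W, leader payoff 9.
- T1: BR = X, leader payoff 11.
- T2: BR = W, leader payoff 8.
- T3: BR = X, leader payoff 4.
Maximizing over 9, 11, 8, 4, Country A chooses T1. Subgame-perfect outcome: (T1, X) with payoffs (11, 14).
Now find the simultaneous Nash equilibrium.
Country A's best replies: W→T0; X→T0; Y→T3; Z→T2.
Country B's best replies: T0→W; T1→X; T2→W; T3→X.
The unique mutual best reply is (T0, W), giving (9, 5).
Country B earns 14 sequentially versus 5 at the Nash outcome: better off.

better off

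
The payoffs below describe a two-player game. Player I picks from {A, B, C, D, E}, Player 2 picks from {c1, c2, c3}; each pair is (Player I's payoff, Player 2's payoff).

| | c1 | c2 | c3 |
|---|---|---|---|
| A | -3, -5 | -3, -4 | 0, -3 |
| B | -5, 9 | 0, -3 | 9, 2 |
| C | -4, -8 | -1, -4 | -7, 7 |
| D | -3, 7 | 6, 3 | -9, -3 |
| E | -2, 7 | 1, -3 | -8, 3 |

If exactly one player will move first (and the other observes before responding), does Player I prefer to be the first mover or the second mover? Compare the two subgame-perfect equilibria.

If Player I leads: Player 2's best replies are A→c3, B→c1, C→c3, D→c1, E→c1; Player I's induced payoffs 0, -5, -7, -3, -2; outcome (A, c3), payoffs (0, -3).
If Player 2 leads: Player I's best replies are c1→E, c2→D, c3→B; Player 2's induced payoffs 7, 3, 2; outcome (E, c1), payoffs (-2, 7).
Player I gets 0 moving first and -2 moving second, so Player I prefers to move first.

first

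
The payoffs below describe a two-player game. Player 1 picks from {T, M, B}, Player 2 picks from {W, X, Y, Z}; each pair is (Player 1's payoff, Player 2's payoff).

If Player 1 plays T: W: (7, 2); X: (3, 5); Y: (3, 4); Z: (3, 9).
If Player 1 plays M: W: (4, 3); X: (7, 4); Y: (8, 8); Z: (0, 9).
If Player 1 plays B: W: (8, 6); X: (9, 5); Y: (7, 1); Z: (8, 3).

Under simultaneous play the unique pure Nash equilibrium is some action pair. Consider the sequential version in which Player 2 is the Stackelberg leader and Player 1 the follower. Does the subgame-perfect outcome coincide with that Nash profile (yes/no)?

no

Work backward from Player 1's decision.
- W: Player 1 compares 7, 4, 8 and picks B; Player 2 would get 6.
- X: Player 1 compares 3, 7, 9 and picks B; Player 2 would get 5.
- Y: Player 1 compares 3, 8, 7 and picks M; Player 2 would get 8.
- Z: Player 1 compares 3, 0, 8 and picks B; Player 2 would get 3.
Maximizing over 6, 5, 8, 3, Player 2 chooses Y. Subgame-perfect outcome: (M, Y) with payoffs (8, 8).
Now find the simultaneous Nash equilibrium.
Player 1's best replies: W→B; X→B; Y→M; Z→B.
Player 2's best replies: T→Z; M→Z; B→W.
Only (B, W) has each player best-responding; Nash payoffs (8, 6).
Sequential outcome (M, Y) differs from the Nash profile (B, W).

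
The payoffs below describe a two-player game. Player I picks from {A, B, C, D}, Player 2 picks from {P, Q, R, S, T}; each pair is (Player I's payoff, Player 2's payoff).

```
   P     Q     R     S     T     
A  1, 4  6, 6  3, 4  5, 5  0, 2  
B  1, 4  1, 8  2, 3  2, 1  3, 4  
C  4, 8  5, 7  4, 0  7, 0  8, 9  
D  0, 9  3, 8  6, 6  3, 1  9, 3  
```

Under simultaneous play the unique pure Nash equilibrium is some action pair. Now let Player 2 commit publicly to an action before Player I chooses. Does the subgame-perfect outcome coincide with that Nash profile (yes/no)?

no

Work backward from Player I's decision.
- P: BR = C, leader payoff 8.
- Q: BR = A, leader payoff 6.
- R: BR = D, leader payoff 6.
- S: BR = C, leader payoff 0.
- T: BR = D, leader payoff 3.
Maximizing over 8, 6, 6, 0, 3, Player 2 chooses P. Subgame-perfect outcome: (C, P) with payoffs (4, 8).
For the simultaneous game, intersect best replies.
Player I's best replies: P→C; Q→A; R→D; S→C; T→D.
Player 2's best replies: A→Q; B→Q; C→T; D→P.
The unique mutual best reply is (A, Q), giving (6, 6).
Sequential outcome (C, P) differs from the Nash profile (A, Q).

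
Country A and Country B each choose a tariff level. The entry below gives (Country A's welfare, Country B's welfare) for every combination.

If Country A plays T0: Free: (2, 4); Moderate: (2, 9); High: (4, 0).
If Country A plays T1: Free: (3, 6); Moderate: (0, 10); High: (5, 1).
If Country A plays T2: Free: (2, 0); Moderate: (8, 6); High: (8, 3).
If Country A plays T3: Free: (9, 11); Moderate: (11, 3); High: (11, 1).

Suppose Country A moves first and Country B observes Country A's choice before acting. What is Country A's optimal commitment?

Country B best-responds to each possible Country A move:
- T0 → Country B plays Moderate (best of 4, 9, 0); Country A gets 2.
- T1 → Country B plays Moderate (best of 6, 10, 1); Country A gets 0.
- T2 → Country B plays Moderate (best of 0, 6, 3); Country A gets 8.
- T3 → Country B plays Free (best of 11, 3, 1); Country A gets 9.
Maximizing over 2, 0, 8, 9, Country A chooses T3. Subgame-perfect outcome: (T3, Free) with payoffs (9, 11).

T3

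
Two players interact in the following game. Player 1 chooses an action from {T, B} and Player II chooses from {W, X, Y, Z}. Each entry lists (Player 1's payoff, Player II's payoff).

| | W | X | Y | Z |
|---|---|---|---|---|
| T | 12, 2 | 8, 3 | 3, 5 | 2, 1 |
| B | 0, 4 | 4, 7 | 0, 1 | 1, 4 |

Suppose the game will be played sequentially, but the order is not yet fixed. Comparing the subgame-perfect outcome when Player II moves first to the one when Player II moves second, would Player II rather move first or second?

If Player 1 leads: Player II's best replies are T→Y, B→X; Player 1's induced payoffs 3, 4; outcome (B, X), payoffs (4, 7).
If Player II leads: Player 1's best replies are W→T, X→T, Y→T, Z→T; Player II's induced payoffs 2, 3, 5, 1; outcome (T, Y), payoffs (3, 5).
Player II gets 5 moving first and 7 moving second, so Player II prefers to move second.

second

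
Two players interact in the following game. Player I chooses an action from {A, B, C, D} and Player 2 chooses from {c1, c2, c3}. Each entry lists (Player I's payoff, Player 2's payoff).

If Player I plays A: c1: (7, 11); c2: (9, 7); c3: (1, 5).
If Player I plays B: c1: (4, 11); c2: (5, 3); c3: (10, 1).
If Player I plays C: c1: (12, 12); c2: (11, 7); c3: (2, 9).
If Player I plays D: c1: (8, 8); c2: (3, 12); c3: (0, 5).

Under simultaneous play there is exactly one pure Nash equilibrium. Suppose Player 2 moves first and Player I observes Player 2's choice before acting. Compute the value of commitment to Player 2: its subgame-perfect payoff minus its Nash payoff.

Player I best-responds to each possible Player 2 move:
- c1: BR = C, leader payoff 12.
- c2: BR = C, leader payoff 7.
- c3: BR = B, leader payoff 1.
Player 2's induced payoffs are 12, 7, 1, so Player 2 commits to c1. Subgame-perfect outcome: (C, c1) with payoffs (12, 12).
For the simultaneous game, intersect best replies.
Player I's best replies: c1→C; c2→C; c3→B.
Player 2's best replies: A→c1; B→c1; C→c1; D→c2.
The unique mutual best reply is (C, c1), giving (12, 12).
Player 2's commitment gain: 12 − 12 = 0.

0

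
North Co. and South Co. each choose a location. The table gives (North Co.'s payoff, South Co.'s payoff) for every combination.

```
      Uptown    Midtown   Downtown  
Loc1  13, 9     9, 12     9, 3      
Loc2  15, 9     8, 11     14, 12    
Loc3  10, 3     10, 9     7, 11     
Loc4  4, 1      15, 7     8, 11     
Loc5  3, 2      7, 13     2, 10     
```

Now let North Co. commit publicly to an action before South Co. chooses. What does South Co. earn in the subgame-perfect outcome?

12

Work backward from South Co.'s decision.
- Loc1: BR = Midtown, leader payoff 9.
- Loc2: BR = Downtown, leader payoff 14.
- Loc3: BR = Downtown, leader payoff 7.
- Loc4: BR = Downtown, leader payoff 8.
- Loc5: BR = Midtown, leader payoff 7.
Among 9, 14, 7, 8, 7, the best is 14 at Loc2. Subgame-perfect outcome: (Loc2, Downtown) with payoffs (14, 12).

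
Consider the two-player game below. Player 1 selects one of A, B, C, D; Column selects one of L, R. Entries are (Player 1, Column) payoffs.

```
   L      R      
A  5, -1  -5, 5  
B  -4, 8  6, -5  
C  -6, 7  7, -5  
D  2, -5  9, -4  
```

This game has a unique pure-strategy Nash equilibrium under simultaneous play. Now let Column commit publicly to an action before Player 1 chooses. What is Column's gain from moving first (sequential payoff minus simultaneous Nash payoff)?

3

Backward induction with Column moving first.
- L: Player 1 compares 5, -4, -6, 2 and picks A; Column would get -1.
- R: Player 1 compares -5, 6, 7, 9 and picks D; Column would get -4.
Column's induced payoffs are -1, -4, so Column commits to L. Subgame-perfect outcome: (A, L) with payoffs (5, -1).
Under simultaneous play:
Player 1's best replies: L→A; R→D.
Column's best replies: A→R; B→L; C→L; D→R.
Only (D, R) has each player best-responding; Nash payoffs (9, -4).
Column's commitment gain: -1 − -4 = 3.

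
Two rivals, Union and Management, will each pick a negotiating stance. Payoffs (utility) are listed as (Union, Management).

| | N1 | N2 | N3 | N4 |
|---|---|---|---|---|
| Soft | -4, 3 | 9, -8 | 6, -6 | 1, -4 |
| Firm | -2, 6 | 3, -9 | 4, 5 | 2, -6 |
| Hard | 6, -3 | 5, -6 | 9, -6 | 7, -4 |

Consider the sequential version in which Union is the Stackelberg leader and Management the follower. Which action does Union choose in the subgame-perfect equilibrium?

Hard

Management best-responds to each possible Union move:
- Soft: BR = N1, leader payoff -4.
- Firm: BR = N1, leader payoff -2.
- Hard: BR = N1, leader payoff 6.
Union's induced payoffs are -4, -2, 6, so Union commits to Hard. Subgame-perfect outcome: (Hard, N1) with payoffs (6, -3).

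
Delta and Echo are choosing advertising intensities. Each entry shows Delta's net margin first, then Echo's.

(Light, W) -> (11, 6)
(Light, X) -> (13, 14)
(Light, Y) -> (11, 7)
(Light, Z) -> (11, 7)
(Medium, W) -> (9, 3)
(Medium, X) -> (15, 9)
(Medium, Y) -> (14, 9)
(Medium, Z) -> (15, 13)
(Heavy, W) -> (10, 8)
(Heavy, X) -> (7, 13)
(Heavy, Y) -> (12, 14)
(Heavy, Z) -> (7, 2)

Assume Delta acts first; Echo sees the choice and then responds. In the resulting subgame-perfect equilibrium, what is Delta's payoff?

15

Work backward from Echo's decision.
- Light: Echo compares 6, 14, 7, 7 and picks X; Delta would get 13.
- Medium: Echo compares 3, 9, 9, 13 and picks Z; Delta would get 15.
- Heavy: Echo compares 8, 13, 14, 2 and picks Y; Delta would get 12.
Among 13, 15, 12, the best is 15 at Medium. Subgame-perfect outcome: (Medium, Z) with payoffs (15, 13).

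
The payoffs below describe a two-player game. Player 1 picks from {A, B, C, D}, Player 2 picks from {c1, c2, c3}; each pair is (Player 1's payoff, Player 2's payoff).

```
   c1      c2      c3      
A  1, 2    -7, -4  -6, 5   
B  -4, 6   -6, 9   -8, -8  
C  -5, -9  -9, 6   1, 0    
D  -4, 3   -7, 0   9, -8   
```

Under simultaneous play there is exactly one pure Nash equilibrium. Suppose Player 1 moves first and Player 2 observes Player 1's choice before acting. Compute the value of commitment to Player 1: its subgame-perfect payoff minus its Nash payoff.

2

Work backward from Player 2's decision.
- A → Player 2 plays c3 (best of 2, -4, 5); Player 1 gets -6.
- B → Player 2 plays c2 (best of 6, 9, -8); Player 1 gets -6.
- C → Player 2 plays c2 (best of -9, 6, 0); Player 1 gets -9.
- D → Player 2 plays c1 (best of 3, 0, -8); Player 1 gets -4.
Player 1's induced payoffs are -6, -6, -9, -4, so Player 1 commits to D. Subgame-perfect outcome: (D, c1) with payoffs (-4, 3).
For the simultaneous game, intersect best replies.
Player 1's best replies: c1→A; c2→B; c3→D.
Player 2's best replies: A→c3; B→c2; C→c2; D→c1.
Only (B, c2) has each player best-responding; Nash payoffs (-6, 9).
Player 1's commitment gain: -4 − -6 = 2.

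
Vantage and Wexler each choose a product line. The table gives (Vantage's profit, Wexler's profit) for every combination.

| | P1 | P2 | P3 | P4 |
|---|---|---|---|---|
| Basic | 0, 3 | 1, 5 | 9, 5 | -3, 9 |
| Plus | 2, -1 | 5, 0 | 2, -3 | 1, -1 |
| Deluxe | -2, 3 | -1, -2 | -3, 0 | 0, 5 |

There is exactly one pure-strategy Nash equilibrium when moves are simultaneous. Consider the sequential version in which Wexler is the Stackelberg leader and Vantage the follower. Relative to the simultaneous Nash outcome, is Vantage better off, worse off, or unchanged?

Work backward from Vantage's decision.
- P1 → Vantage plays Plus (best of 0, 2, -2); Wexler gets -1.
- P2 → Vantage plays Plus (best of 1, 5, -1); Wexler gets 0.
- P3 → Vantage plays Basic (best of 9, 2, -3); Wexler gets 5.
- P4 → Vantage plays Plus (best of -3, 1, 0); Wexler gets -1.
Maximizing over -1, 0, 5, -1, Wexler chooses P3. Subgame-perfect outcome: (Basic, P3) with payoffs (9, 5).
Now find the simultaneous Nash equilibrium.
Vantage's best replies: P1→Plus; P2→Plus; P3→Basic; P4→Plus.
Wexler's best replies: Basic→P4; Plus→P2; Deluxe→P4.
Only (Plus, P2) has each player best-responding; Nash payoffs (5, 0).
Vantage earns 9 sequentially versus 5 at the Nash outcome: better off.

better off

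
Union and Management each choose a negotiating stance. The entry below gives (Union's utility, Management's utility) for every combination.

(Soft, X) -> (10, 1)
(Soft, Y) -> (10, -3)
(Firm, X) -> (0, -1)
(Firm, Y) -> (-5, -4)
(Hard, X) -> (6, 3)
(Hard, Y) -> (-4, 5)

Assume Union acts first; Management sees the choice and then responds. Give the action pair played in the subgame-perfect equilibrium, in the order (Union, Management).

Work backward from Management's decision.
- Soft → Management plays X (best of 1, -3); Union gets 10.
- Firm → Management plays X (best of -1, -4); Union gets 0.
- Hard → Management plays Y (best of 3, 5); Union gets -4.
Among 10, 0, -4, the best is 10 at Soft. Subgame-perfect outcome: (Soft, X) with payoffs (10, 1).

(Soft, X)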